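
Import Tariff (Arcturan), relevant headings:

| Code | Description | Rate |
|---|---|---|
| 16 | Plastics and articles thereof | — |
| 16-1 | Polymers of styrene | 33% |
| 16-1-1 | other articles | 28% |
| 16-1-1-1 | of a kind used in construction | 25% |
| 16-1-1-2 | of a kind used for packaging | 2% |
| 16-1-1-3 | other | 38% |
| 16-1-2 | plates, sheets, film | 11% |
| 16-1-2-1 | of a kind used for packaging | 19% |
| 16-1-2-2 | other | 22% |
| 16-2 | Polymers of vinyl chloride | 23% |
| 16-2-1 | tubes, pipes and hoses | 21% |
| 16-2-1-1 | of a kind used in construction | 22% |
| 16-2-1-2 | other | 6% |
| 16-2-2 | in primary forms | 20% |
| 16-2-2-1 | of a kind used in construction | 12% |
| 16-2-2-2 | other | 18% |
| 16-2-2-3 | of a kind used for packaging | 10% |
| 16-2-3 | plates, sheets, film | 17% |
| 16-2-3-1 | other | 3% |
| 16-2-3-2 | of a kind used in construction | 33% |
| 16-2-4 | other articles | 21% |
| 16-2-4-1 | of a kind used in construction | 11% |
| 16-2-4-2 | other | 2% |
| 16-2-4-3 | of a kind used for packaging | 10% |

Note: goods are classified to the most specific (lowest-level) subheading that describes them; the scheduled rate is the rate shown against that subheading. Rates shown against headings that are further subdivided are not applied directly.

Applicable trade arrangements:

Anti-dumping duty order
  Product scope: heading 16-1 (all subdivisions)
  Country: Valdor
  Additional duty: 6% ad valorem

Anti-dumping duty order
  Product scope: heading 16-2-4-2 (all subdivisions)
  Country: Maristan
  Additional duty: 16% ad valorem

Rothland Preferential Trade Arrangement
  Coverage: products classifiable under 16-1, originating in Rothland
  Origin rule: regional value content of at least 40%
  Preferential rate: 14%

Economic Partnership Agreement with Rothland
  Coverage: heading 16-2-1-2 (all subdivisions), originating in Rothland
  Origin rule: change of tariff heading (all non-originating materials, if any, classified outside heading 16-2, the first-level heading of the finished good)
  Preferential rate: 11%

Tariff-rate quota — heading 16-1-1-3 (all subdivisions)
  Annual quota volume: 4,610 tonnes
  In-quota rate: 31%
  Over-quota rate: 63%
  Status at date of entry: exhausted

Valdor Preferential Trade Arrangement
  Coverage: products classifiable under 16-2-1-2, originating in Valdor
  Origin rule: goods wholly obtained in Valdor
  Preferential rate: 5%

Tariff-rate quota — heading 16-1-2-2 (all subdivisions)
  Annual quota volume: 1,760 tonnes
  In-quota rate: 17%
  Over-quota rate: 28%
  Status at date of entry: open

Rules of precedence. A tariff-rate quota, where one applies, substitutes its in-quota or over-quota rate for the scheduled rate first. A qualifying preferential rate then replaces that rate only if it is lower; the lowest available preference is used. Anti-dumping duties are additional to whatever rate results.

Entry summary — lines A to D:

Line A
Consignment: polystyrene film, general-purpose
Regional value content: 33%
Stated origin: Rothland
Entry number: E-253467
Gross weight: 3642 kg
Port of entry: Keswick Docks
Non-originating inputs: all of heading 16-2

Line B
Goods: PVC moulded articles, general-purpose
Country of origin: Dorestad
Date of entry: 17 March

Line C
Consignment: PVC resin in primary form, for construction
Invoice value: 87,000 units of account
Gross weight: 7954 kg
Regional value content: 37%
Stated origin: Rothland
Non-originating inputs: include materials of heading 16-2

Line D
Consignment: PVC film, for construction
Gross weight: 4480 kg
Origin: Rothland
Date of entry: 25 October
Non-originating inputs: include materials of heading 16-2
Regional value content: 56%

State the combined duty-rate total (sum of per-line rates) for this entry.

Line A: polystyrene → 16-1; film → 16-1-2; general-purpose → 16-1-2-2. Scheduled 22%. quota on 16-1-2-2 open → in-quota 17%; Rothland agreement on 16-1: RVC < 40%; Rothland agreement on 16-2-1-2: 16-1-2-2 not covered. → 17%.
Line B: PVC → 16-2; moulded articles → 16-2-4; general-purpose → 16-2-4-2. Scheduled 2%. No special measure applies. → 2%.
Line C: PVC → 16-2; resin in primary form → 16-2-2; for construction → 16-2-2-1. Scheduled 12%. Rothland agreement on 16-1: 16-2-2-1 not covered; Rothland agreement on 16-2-1-2: 16-2-2-1 not covered. → 12%.
Line D: PVC → 16-2; film → 16-2-3; for construction → 16-2-3-2. Scheduled 33%. Rothland agreement on 16-1: 16-2-3-2 not covered; Rothland agreement on 16-2-1-2: 16-2-3-2 not covered. → 33%.
Sum: 17% + 2% + 12% + 33% = 64%.

64%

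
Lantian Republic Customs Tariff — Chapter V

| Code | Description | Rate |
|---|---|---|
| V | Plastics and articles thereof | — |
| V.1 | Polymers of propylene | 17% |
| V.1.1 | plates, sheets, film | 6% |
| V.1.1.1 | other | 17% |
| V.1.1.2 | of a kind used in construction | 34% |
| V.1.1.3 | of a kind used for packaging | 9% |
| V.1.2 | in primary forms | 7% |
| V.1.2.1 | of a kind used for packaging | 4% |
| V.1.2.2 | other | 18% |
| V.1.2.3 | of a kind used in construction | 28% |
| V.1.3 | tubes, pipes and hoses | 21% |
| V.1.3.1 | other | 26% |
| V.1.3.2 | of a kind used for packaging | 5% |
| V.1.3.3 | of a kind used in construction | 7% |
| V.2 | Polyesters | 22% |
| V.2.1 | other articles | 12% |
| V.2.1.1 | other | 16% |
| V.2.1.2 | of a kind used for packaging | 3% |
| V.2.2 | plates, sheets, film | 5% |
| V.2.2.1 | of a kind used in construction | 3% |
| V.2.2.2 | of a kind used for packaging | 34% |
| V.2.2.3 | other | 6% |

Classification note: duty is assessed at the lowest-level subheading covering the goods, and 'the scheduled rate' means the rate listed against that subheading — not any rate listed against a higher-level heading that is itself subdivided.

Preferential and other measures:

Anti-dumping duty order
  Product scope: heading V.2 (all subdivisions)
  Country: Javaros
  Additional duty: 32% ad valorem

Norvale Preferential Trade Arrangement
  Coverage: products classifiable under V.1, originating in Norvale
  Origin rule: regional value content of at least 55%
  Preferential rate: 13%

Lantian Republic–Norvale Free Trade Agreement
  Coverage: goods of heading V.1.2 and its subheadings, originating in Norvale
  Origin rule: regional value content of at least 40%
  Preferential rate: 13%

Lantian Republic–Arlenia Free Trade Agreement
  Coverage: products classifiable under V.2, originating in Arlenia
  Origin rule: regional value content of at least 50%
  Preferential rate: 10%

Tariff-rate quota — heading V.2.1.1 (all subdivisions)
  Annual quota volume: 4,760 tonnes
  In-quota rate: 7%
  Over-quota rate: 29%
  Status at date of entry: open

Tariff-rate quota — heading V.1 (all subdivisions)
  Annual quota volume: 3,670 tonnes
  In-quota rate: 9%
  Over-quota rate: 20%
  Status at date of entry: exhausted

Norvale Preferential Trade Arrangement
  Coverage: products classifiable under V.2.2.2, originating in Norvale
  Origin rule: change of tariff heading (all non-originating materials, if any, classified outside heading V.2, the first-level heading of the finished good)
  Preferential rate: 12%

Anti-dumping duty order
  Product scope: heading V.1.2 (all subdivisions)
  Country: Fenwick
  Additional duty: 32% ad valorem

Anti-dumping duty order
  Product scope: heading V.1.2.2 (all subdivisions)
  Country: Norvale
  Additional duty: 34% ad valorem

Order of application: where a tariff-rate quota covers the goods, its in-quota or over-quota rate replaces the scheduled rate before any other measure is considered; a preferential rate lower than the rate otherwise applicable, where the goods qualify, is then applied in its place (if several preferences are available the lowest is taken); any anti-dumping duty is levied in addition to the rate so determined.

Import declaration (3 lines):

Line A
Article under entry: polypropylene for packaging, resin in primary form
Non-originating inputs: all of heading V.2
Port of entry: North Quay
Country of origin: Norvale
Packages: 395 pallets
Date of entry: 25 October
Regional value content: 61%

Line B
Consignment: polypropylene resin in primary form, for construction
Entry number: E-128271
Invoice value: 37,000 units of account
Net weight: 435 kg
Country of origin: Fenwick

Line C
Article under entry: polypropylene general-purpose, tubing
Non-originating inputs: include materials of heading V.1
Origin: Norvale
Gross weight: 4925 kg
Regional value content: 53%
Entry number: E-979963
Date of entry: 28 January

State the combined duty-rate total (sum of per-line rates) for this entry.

85%

Line A: polypropylene → V.1; resin in primary form → V.1.2; for packaging → V.1.2.1. Scheduled 4%. quota on V.1 exhausted → over-quota 20%; Norvale agreement on V.1: RVC ≥ 55% → 13% available; Norvale agreement on V.1.2: RVC ≥ 40% → 13% available; Norvale agreement on V.2.2.2: V.1.2.1 not covered; preferential 13%. → 13%.
Line B: polypropylene → V.1; resin in primary form → V.1.2; for construction → V.1.2.3. Scheduled 28%. quota on V.1 exhausted → over-quota 20%; anti-dumping (Fenwick, V.1.2): +32%; total 20% + 32% = 52%. → 52%.
Line C: polypropylene → V.1; tubing → V.1.3; general-purpose → V.1.3.1. Scheduled 26%. quota on V.1 exhausted → over-quota 20%; Norvale agreement on V.1: RVC < 55%; Norvale agreement on V.1.2: V.1.3.1 not covered; Norvale agreement on V.2.2.2: V.1.3.1 not covered. → 20%.
Sum: 13% + 52% + 20% = 85%.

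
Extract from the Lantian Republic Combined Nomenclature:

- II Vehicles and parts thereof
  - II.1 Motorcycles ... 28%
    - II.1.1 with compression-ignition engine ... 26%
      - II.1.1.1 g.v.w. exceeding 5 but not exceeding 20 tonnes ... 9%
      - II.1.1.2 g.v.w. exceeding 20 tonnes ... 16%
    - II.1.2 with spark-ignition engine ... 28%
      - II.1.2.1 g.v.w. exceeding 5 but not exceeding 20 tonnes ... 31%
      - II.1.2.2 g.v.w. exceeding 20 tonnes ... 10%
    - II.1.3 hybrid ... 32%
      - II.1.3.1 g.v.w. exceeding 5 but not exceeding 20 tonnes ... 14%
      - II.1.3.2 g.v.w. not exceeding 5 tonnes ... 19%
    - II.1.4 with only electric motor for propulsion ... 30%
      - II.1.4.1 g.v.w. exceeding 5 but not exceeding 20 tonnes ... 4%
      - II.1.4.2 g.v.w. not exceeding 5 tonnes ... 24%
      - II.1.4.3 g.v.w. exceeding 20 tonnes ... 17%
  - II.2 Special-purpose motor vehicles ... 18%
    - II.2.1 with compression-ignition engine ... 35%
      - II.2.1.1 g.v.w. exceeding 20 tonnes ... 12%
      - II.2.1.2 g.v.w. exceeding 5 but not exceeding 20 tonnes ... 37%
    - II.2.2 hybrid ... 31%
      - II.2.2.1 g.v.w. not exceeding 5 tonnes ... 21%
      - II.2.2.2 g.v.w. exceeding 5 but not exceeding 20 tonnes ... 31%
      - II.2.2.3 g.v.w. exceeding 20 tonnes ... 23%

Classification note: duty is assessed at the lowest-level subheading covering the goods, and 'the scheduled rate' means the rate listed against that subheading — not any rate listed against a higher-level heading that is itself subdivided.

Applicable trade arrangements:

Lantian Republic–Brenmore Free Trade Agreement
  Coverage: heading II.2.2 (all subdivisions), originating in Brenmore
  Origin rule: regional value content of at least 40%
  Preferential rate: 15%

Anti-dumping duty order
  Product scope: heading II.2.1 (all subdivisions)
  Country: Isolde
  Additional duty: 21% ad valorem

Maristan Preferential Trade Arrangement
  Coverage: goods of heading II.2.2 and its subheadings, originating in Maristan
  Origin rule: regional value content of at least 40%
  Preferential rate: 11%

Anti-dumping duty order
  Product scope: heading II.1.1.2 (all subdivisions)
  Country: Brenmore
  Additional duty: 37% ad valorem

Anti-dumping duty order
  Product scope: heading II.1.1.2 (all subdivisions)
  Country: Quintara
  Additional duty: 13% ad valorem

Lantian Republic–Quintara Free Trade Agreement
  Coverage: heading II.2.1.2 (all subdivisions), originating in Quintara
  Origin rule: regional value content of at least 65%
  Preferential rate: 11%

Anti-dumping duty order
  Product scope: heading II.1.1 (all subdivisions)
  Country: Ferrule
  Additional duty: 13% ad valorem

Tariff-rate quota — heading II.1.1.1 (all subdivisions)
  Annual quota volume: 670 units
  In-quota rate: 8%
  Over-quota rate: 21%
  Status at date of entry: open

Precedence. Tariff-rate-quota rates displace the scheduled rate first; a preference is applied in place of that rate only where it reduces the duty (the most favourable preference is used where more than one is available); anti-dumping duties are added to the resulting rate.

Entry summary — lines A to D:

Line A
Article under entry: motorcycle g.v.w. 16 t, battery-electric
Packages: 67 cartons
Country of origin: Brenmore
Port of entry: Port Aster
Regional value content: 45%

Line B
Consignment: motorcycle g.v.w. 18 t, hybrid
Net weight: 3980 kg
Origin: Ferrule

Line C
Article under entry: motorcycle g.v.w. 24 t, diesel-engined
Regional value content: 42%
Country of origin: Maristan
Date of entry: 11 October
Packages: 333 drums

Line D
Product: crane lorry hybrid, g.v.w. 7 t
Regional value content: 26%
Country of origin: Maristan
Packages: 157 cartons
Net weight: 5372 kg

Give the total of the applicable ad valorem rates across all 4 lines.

65%

Line A: motorcycle → II.1; battery-electric → II.1.4; g.v.w. 16 t → II.1.4.1. Scheduled 4%. Brenmore agreement on II.2.2: II.1.4.1 not covered. → 4%.
Line B: motorcycle → II.1; hybrid → II.1.3; g.v.w. 18 t → II.1.3.1. Scheduled 14%. No special measure applies. → 14%.
Line C: motorcycle → II.1; diesel-engined → II.1.1; g.v.w. 24 t → II.1.1.2. Scheduled 16%. Maristan agreement on II.2.2: II.1.1.2 not covered. → 16%.
Line D: crane lorry → II.2; hybrid → II.2.2; g.v.w. 7 t → II.2.2.2. Scheduled 31%. Maristan agreement on II.2.2: RVC < 40%. → 31%.
Sum: 4% + 14% + 16% + 31% = 65%.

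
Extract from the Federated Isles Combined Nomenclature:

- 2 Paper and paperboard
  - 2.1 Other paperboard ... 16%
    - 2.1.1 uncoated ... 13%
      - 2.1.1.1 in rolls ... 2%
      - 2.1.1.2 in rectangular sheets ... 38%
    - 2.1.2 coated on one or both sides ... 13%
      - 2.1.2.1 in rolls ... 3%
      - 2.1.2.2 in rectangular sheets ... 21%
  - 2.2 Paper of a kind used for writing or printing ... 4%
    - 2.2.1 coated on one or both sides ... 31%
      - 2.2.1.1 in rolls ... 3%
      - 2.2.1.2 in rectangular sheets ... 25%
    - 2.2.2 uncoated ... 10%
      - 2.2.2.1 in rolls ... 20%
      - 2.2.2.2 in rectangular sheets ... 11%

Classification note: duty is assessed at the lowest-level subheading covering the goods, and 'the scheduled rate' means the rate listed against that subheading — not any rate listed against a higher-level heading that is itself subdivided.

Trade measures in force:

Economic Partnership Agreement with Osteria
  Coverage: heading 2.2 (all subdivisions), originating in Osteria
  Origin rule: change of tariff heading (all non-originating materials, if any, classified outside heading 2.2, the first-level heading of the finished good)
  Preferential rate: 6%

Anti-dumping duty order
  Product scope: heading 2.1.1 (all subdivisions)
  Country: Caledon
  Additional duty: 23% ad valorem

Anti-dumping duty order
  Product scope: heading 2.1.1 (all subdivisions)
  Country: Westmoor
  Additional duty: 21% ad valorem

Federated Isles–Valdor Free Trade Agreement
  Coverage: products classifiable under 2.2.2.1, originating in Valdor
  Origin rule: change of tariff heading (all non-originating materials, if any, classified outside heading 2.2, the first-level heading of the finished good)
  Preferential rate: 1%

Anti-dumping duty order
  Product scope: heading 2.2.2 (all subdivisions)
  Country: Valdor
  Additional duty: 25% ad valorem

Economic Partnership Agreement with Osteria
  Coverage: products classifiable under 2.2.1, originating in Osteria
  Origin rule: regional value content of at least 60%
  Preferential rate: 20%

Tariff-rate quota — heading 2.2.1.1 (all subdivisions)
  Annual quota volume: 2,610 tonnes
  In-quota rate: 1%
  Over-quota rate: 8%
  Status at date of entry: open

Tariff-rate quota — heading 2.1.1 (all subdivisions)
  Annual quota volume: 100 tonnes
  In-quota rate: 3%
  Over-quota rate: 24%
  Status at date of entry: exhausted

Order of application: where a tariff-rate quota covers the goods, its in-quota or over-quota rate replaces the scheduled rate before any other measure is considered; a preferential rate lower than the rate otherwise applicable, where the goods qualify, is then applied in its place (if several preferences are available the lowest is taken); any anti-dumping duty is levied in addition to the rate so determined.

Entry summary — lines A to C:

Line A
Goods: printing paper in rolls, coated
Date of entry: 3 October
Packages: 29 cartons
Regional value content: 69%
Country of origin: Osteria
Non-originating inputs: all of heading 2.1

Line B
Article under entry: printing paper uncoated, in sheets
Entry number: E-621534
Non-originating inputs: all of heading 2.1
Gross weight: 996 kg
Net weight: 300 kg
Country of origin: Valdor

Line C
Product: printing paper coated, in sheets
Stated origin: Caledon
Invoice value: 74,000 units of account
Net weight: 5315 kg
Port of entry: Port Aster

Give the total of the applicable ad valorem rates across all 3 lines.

62%

Line A: printing paper → 2.2; coated → 2.2.1; in rolls → 2.2.1.1. Scheduled 3%. quota on 2.2.1.1 open → in-quota 1%; Osteria agreement on 2.2: CTH met → 6% available; Osteria agreement on 2.2.1: RVC ≥ 60% → 20% available; preference 6% not lower than 1% → no reduction. → 1%.
Line B: printing paper → 2.2; uncoated → 2.2.2; in sheets → 2.2.2.2. Scheduled 11%. Valdor agreement on 2.2.2.1: 2.2.2.2 not covered; anti-dumping (Valdor, 2.2.2): +25%; total 11% + 25% = 36%. → 36%.
Line C: printing paper → 2.2; coated → 2.2.1; in sheets → 2.2.1.2. Scheduled 25%. No special measure applies. → 25%.
Sum: 1% + 36% + 25% = 62%.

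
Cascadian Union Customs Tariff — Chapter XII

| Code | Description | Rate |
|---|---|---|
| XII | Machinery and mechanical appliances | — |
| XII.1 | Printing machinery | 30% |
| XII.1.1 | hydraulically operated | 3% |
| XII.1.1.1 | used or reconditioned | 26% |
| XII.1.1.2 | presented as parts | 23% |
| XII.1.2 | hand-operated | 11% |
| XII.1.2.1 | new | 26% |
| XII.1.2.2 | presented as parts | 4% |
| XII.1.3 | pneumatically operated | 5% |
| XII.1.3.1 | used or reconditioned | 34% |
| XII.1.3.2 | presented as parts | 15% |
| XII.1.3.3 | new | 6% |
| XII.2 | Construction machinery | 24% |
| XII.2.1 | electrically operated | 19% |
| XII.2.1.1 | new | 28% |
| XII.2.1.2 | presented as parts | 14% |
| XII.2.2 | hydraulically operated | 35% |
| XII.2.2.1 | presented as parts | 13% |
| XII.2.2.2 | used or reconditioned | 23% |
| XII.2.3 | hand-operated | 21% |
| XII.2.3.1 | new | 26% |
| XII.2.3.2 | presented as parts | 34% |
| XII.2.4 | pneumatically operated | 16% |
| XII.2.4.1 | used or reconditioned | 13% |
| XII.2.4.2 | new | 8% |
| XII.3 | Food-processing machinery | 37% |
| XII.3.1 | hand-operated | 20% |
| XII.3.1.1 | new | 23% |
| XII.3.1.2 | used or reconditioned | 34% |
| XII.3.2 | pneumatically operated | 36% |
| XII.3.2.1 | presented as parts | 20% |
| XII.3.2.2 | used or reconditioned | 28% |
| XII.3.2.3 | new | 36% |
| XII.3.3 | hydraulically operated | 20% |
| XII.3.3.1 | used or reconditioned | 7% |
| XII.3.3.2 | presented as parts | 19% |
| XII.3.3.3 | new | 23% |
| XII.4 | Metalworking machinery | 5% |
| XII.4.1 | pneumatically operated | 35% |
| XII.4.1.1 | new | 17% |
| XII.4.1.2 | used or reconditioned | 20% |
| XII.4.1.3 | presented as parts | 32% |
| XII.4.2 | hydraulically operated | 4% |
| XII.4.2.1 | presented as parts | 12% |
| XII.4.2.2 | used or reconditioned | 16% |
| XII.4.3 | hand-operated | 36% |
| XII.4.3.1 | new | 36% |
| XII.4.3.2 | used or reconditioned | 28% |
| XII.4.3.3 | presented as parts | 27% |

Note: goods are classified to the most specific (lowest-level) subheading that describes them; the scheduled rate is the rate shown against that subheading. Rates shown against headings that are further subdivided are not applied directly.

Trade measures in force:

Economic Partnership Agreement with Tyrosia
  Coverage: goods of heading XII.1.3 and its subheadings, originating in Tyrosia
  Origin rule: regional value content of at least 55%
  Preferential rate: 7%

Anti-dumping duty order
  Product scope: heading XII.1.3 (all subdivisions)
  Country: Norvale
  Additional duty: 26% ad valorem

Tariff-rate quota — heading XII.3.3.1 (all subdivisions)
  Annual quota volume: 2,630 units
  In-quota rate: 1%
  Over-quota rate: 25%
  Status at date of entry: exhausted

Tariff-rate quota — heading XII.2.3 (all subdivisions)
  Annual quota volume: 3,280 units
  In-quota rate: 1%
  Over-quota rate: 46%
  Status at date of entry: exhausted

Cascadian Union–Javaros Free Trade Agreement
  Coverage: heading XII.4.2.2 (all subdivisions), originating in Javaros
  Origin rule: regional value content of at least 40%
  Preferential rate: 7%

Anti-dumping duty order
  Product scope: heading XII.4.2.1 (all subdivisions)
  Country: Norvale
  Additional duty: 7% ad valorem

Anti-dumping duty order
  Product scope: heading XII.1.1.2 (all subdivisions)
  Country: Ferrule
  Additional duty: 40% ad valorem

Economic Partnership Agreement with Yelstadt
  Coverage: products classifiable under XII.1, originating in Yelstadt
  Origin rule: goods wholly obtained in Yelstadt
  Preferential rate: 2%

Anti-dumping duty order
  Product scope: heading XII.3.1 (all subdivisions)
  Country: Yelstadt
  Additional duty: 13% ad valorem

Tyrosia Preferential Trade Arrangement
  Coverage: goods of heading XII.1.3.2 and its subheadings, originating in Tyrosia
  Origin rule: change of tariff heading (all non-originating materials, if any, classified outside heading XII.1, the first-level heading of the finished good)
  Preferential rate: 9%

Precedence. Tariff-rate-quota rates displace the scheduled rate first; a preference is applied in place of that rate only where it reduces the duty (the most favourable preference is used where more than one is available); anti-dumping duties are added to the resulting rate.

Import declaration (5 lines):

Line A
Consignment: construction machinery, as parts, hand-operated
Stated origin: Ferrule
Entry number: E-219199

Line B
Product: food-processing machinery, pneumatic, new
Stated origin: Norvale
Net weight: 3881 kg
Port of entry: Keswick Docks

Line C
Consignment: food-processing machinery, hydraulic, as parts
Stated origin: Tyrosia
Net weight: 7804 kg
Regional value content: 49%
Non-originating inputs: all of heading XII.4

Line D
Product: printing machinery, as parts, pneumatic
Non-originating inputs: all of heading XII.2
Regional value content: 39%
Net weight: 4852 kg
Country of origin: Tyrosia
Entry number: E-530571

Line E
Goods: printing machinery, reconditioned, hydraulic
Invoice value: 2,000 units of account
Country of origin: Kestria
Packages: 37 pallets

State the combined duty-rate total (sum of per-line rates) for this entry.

Line A: construction → XII.2; hand-operated → XII.2.3; as parts → XII.2.3.2. Scheduled 34%. quota on XII.2.3 exhausted → over-quota 46%. → 46%.
Line B: food-processing → XII.3; pneumatic → XII.3.2; new → XII.3.2.3. Scheduled 36%. No special measure applies. → 36%.
Line C: food-processing → XII.3; hydraulic → XII.3.3; as parts → XII.3.3.2. Scheduled 19%. Tyrosia agreement on XII.1.3: XII.3.3.2 not covered; Tyrosia agreement on XII.1.3.2: XII.3.3.2 not covered. → 19%.
Line D: printing → XII.1; pneumatic → XII.1.3; as parts → XII.1.3.2. Scheduled 15%. Tyrosia agreement on XII.1.3: RVC < 55%; Tyrosia agreement on XII.1.3.2: CTH met → 9% available; preferential 9%. → 9%.
Line E: printing → XII.1; hydraulic → XII.1.1; reconditioned → XII.1.1.1. Scheduled 26%. No special measure applies. → 26%.
Sum: 46% + 36% + 19% + 9% + 26% = 136%.

136%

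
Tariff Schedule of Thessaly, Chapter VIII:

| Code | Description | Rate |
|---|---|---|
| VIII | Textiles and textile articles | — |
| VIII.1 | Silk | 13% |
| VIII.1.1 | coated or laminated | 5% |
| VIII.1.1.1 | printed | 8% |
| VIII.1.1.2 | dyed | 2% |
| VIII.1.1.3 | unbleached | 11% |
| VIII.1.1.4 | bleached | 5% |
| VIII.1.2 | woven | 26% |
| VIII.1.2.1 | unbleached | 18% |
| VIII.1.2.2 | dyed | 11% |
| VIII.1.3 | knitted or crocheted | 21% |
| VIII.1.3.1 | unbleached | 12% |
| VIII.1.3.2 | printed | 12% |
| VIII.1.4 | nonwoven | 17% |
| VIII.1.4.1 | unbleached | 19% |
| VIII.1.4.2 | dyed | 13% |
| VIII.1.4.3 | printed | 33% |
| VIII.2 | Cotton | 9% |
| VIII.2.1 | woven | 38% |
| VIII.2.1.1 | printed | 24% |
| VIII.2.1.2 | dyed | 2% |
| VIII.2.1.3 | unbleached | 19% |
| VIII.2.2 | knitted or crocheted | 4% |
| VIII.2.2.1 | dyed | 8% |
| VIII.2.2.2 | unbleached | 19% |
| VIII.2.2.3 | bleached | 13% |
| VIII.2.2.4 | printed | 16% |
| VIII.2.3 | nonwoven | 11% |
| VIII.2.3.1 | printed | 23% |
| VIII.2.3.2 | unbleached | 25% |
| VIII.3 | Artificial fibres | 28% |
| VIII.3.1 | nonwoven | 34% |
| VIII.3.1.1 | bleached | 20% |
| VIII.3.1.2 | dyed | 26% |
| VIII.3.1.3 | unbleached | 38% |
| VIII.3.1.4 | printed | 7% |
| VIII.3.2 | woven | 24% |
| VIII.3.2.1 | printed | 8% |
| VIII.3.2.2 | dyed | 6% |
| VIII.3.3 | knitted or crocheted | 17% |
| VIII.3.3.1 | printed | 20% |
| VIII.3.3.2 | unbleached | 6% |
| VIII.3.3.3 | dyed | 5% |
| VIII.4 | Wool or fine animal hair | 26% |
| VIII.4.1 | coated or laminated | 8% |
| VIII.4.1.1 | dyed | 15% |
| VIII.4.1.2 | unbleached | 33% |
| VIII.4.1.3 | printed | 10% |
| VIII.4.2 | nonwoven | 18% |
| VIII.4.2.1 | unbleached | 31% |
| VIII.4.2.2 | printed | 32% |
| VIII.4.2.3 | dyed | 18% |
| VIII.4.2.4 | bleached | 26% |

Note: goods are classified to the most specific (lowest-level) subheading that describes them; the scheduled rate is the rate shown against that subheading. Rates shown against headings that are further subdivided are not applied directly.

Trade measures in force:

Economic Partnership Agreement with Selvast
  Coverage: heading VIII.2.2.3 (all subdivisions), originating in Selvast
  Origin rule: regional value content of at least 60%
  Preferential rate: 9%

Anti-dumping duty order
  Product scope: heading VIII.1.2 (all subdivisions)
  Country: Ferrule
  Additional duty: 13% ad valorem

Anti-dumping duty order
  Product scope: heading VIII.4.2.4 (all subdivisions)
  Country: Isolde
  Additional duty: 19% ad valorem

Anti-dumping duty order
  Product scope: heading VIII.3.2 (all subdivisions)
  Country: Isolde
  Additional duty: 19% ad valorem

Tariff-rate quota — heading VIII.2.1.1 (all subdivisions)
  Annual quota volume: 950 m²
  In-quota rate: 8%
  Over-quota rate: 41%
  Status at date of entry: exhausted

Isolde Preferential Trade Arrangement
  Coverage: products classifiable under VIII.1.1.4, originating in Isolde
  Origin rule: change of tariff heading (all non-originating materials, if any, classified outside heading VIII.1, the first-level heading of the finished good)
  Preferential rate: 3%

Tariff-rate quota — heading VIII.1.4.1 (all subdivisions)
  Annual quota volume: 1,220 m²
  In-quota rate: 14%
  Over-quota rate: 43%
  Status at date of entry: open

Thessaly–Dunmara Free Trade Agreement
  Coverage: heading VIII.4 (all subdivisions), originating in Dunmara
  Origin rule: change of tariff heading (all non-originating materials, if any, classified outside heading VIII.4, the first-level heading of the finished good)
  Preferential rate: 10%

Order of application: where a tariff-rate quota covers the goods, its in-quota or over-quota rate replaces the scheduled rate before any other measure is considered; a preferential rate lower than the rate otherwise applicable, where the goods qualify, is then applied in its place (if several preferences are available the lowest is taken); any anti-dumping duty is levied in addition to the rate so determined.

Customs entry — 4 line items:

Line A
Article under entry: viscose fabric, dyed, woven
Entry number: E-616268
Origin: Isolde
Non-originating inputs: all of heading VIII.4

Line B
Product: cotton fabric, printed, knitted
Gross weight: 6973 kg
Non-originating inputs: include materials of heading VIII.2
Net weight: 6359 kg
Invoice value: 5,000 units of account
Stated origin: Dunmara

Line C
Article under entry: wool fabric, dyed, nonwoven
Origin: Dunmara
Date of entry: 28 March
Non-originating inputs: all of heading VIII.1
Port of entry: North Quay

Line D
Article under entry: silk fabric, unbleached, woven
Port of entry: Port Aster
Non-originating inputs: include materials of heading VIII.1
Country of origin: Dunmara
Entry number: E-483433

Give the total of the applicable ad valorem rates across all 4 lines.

Line A: viscose → VIII.3; woven → VIII.3.2; dyed → VIII.3.2.2. Scheduled 6%. Isolde agreement on VIII.1.1.4: VIII.3.2.2 not covered; anti-dumping (Isolde, VIII.3.2): +19%; total 6% + 19% = 25%. → 25%.
Line B: cotton → VIII.2; knitted → VIII.2.2; printed → VIII.2.2.4. Scheduled 16%. Dunmara agreement on VIII.4: VIII.2.2.4 not covered. → 16%.
Line C: wool → VIII.4; nonwoven → VIII.4.2; dyed → VIII.4.2.3. Scheduled 18%. Dunmara agreement on VIII.4: CTH met → 10% available; preferential 10%. → 10%.
Line D: silk → VIII.1; woven → VIII.1.2; unbleached → VIII.1.2.1. Scheduled 18%. Dunmara agreement on VIII.4: VIII.1.2.1 not covered. → 18%.
Sum: 25% + 16% + 10% + 18% = 69%.

69%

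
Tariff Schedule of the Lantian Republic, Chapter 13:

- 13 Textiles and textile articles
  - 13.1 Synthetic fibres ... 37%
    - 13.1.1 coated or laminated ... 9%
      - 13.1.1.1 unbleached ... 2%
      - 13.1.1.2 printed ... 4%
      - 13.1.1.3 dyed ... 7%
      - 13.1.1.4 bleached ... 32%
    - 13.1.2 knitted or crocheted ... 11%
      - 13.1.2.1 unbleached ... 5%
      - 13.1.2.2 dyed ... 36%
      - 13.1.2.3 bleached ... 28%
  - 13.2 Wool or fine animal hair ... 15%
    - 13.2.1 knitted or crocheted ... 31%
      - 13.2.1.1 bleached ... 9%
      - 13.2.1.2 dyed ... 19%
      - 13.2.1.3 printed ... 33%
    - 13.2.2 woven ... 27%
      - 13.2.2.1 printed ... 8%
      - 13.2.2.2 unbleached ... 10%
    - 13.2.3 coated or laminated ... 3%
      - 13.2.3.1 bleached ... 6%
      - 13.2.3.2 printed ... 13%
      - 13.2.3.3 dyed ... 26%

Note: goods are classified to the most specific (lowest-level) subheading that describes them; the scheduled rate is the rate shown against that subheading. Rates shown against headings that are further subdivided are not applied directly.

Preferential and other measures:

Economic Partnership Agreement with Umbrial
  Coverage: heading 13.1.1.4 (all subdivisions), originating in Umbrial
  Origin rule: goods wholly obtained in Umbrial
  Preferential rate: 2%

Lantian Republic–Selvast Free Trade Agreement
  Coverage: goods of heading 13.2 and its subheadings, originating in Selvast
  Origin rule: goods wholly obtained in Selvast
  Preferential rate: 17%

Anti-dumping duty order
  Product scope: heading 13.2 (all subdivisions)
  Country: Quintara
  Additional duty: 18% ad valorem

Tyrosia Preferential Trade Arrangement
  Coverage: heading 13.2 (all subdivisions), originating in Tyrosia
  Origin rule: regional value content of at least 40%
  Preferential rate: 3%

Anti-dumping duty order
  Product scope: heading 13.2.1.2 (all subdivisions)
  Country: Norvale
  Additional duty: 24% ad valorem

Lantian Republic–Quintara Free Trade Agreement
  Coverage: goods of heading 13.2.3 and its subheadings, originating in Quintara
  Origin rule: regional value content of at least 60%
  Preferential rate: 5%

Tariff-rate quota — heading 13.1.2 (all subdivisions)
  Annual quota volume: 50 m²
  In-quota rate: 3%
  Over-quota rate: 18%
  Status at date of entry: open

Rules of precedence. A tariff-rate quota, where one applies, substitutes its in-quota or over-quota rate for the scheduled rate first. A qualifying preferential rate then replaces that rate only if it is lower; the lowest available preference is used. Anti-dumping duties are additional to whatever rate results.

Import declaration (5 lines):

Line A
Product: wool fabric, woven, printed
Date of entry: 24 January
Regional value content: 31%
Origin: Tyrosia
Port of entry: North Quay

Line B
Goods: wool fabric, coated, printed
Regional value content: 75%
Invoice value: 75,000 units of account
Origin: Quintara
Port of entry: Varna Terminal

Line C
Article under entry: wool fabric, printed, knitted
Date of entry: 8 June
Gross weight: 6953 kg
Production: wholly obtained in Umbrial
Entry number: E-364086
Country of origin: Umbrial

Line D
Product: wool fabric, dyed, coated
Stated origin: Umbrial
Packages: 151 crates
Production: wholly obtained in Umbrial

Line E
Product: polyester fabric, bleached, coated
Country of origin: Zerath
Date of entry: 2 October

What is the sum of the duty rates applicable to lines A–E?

Line A: wool → 13.2; woven → 13.2.2; printed → 13.2.2.1. Scheduled 8%. Tyrosia agreement on 13.2: RVC < 40%. → 8%.
Line B: wool → 13.2; coated → 13.2.3; printed → 13.2.3.2. Scheduled 13%. Quintara agreement on 13.2.3: RVC ≥ 60% → 5% available; preferential 5%; anti-dumping (Quintara, 13.2): +18%; total 5% + 18% = 23%. → 23%.
Line C: wool → 13.2; knitted → 13.2.1; printed → 13.2.1.3. Scheduled 33%. Umbrial agreement on 13.1.1.4: 13.2.1.3 not covered. → 33%.
Line D: wool → 13.2; coated → 13.2.3; dyed → 13.2.3.3. Scheduled 26%. Umbrial agreement on 13.1.1.4: 13.2.3.3 not covered. → 26%.
Line E: polyester → 13.1; coated → 13.1.1; bleached → 13.1.1.4. Scheduled 32%. No special measure applies. → 32%.
Sum: 8% + 23% + 33% + 26% + 32% = 122%.

122%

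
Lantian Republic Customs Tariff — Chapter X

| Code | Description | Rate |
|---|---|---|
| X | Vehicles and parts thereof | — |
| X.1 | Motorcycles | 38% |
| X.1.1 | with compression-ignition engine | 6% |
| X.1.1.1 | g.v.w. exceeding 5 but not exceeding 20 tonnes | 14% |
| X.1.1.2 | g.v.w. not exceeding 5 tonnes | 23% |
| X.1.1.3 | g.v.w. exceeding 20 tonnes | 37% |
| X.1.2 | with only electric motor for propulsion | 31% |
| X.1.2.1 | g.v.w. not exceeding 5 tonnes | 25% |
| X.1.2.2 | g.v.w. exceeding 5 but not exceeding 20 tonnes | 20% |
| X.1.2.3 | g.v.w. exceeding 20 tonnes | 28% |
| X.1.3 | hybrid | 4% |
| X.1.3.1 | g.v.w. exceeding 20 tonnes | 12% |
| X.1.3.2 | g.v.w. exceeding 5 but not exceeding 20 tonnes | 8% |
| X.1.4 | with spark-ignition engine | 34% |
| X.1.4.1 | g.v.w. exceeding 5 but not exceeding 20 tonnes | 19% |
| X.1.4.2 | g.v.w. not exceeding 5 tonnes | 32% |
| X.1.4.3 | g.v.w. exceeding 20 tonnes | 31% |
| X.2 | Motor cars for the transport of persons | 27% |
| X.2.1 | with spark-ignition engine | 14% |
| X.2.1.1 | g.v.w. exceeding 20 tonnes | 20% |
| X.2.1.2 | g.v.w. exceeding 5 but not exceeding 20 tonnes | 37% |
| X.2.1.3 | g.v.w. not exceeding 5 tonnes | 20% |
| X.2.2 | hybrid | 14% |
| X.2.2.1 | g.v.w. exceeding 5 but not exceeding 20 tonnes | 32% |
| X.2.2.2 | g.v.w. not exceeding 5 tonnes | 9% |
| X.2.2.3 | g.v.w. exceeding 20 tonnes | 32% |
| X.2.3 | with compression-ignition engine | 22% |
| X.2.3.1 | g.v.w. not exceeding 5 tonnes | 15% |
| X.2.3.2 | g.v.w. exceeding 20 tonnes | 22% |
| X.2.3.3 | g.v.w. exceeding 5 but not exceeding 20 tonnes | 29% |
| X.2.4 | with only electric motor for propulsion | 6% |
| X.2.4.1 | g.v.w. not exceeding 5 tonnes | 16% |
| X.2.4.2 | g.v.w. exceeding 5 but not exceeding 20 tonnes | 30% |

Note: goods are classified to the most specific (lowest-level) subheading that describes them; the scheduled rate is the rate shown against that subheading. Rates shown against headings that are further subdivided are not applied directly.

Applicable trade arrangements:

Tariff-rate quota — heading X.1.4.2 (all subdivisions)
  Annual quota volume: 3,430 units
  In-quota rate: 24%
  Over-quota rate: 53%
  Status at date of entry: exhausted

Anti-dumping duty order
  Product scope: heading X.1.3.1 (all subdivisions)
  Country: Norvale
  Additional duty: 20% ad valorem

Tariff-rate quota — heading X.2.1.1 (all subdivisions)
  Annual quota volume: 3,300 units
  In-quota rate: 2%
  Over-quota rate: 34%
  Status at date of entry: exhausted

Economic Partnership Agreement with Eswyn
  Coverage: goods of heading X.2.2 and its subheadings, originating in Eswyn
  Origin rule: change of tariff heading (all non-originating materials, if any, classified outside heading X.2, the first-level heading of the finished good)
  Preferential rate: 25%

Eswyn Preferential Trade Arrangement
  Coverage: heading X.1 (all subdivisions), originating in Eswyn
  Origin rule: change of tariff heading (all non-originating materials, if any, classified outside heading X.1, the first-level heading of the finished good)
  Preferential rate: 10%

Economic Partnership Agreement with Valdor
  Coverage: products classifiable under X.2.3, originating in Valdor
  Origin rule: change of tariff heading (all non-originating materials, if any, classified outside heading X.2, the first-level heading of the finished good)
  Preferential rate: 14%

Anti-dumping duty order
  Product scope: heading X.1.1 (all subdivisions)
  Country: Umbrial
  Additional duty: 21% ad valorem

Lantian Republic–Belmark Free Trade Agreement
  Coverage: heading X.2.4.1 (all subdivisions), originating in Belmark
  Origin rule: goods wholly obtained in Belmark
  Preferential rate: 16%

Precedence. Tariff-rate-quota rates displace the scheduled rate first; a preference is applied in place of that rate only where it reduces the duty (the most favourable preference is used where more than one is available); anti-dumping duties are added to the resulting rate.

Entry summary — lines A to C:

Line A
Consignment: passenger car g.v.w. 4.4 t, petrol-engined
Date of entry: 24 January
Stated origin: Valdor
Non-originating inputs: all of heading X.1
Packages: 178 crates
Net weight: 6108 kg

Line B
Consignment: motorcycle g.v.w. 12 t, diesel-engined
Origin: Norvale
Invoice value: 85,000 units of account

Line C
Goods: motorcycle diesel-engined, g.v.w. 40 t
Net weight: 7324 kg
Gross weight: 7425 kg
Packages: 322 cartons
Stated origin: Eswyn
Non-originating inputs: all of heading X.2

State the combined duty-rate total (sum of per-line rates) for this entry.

44%

Line A: passenger car → X.2; petrol-engined → X.2.1; g.v.w. 4.4 t → X.2.1.3. Scheduled 20%. Valdor agreement on X.2.3: X.2.1.3 not covered. → 20%.
Line B: motorcycle → X.1; diesel-engined → X.1.1; g.v.w. 12 t → X.1.1.1. Scheduled 14%. No special measure applies. → 14%.
Line C: motorcycle → X.1; diesel-engined → X.1.1; g.v.w. 40 t → X.1.1.3. Scheduled 37%. Eswyn agreement on X.2.2: X.1.1.3 not covered; Eswyn agreement on X.1: CTH met → 10% available; preferential 10%. → 10%.
Sum: 20% + 14% + 10% = 44%.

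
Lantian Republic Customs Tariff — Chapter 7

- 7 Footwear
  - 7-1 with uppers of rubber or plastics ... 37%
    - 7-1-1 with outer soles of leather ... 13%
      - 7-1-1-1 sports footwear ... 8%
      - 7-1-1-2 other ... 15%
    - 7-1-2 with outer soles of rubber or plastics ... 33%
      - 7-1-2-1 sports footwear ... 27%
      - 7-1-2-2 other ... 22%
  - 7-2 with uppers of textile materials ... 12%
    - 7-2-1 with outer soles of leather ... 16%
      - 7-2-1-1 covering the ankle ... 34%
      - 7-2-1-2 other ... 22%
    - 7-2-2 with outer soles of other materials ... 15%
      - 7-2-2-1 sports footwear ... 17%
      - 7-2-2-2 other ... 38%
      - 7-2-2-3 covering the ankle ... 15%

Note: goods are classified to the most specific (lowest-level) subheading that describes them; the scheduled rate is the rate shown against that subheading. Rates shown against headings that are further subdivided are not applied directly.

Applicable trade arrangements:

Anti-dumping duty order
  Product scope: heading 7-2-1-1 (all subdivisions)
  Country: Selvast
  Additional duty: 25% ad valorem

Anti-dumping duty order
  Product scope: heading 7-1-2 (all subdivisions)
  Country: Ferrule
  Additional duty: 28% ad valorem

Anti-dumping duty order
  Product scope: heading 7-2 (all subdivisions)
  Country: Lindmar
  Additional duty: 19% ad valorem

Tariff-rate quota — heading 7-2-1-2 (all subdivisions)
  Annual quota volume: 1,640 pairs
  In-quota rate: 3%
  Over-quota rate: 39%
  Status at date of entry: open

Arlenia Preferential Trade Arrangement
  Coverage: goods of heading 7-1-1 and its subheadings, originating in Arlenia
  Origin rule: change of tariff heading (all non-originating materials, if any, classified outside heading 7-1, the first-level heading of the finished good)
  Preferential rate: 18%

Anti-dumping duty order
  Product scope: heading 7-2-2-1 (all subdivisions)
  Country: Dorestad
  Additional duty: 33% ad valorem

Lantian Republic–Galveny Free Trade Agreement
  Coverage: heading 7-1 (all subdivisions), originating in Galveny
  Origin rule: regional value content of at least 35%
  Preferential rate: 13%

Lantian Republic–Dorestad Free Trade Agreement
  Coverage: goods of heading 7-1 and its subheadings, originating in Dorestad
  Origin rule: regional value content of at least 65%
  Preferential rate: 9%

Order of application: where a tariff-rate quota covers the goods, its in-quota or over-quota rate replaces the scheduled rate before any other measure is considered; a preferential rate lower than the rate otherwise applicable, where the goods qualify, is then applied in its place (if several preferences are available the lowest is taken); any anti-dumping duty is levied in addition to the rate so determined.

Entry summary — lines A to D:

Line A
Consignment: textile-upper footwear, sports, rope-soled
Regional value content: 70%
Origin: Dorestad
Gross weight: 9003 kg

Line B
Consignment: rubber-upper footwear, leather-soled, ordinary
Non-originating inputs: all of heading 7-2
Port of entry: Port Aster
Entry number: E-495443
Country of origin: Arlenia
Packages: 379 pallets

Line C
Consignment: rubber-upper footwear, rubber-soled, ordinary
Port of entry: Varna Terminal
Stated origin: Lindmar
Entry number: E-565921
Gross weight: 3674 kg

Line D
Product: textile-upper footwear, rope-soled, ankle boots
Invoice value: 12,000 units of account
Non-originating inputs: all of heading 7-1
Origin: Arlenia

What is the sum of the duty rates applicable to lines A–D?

102%

Line A: textile-upper → 7-2; rope-soled → 7-2-2; sports → 7-2-2-1. Scheduled 17%. Dorestad agreement on 7-1: 7-2-2-1 not covered; anti-dumping (Dorestad, 7-2-2-1): +33%; total 17% + 33% = 50%. → 50%.
Line B: rubber-upper → 7-1; leather-soled → 7-1-1; ordinary → 7-1-1-2. Scheduled 15%. Arlenia agreement on 7-1-1: CTH met → 18% available; preference 18% not lower than 15% → no reduction. → 15%.
Line C: rubber-upper → 7-1; rubber-soled → 7-1-2; ordinary → 7-1-2-2. Scheduled 22%. No special measure applies. → 22%.
Line D: textile-upper → 7-2; rope-soled → 7-2-2; ankle boots → 7-2-2-3. Scheduled 15%. Arlenia agreement on 7-1-1: 7-2-2-3 not covered. → 15%.
Sum: 50% + 15% + 22% + 15% = 102%.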